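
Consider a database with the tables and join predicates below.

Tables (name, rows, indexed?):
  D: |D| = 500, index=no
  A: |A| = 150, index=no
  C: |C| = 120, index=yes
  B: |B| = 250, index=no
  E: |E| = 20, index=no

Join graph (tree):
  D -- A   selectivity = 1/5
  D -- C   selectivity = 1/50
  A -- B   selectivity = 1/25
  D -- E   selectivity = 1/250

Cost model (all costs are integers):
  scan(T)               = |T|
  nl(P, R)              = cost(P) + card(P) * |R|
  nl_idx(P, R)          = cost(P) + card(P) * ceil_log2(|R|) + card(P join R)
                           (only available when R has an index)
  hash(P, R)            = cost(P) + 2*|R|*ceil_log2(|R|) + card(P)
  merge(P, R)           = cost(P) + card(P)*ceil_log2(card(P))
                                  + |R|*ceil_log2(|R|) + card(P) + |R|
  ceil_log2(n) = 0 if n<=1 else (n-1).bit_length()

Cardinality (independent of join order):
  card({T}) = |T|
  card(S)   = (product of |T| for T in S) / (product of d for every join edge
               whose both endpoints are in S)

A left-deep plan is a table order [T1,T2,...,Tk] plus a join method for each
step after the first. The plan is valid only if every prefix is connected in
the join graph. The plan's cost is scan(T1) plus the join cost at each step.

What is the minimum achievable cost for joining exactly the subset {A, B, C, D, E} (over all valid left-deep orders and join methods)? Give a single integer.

10574

Selinger DP over subsets of {A,B,C,D,E}:
  {D}: scan cost=500, card=500
  {A}: scan cost=150, card=150
  {C}: scan cost=120, card=120
  {B}: scan cost=250, card=250
  {E}: scan cost=20, card=20
  {AD}: card=15000; try (A,hash)→3400, (D,merge)→6500, (A,merge)→6850, (D,hash)→9300, (D,nl)→75150, (A,nl)→75500; best=3400 via (A,hash)
  {CD}: card=1200; try (C,hash)→2680, (C,nl_idx)→5200, (D,merge)→6080, (C,merge)→6460, (D,hash)→9240, (D,nl)→60120 …(+1); best=2680 via (C,hash)
  {DE}: card=40; try (E,hash)→1200, (D,merge)→5140, (E,merge)→5620, (D,hash)→9040, (D,nl)→10020, (E,nl)→10500; best=1200 via (E,hash)
  {AB}: card=1500; try (A,hash)→2900, (B,merge)→3750, (A,merge)→3850, (B,hash)→4300, (B,nl)→37650, (A,nl)→37750; best=2900 via (A,hash)
  {ACD}: card=36000; try (A,hash)→6280, (A,merge)→18430, (C,hash)→20080, (C,nl_idx)→144400, (A,nl)→182680, (C,merge)→229360 …(+1); best=6280 via (A,hash)
  {ABD}: card=150000; try (D,hash)→13400, (B,hash)→22400, (D,merge)→25900, (B,merge)→230650, (D,nl)→752900, (B,nl)→3753400; best=13400 via (D,hash)
  {ADE}: card=1200; try (A,merge)→2830, (A,hash)→3640, (A,nl)→7200, (E,hash)→18600, (E,merge)→228520, (E,nl)→303400; best=2830 via (A,merge)
  {CDE}: card=96; try (C,nl_idx)→1576, (C,merge)→2440, (C,hash)→2920, (E,hash)→4080, (C,nl)→6000, (E,merge)→17200 …(+1); best=1576 via (C,nl_idx)
  {ABCD}: card=360000; try (B,hash)→46280, (C,hash)→165080, (B,merge)→620530, (C,nl_idx)→1423400, (C,merge)→2864360, (B,nl)→9006280 …(+1); best=46280 via (B,hash)
  {ACDE}: card=2880; try (A,merge)→3694, (A,hash)→4072, (C,hash)→5710, (C,nl_idx)→14110, (A,nl)→15976, (C,merge)→18190 …(+4); best=3694 via (A,merge)
  {ABDE}: card=12000; try (B,hash)→8030, (B,merge)→19480, (E,hash)→163600, (B,nl)→302830, (E,merge)→2863520, (E,nl)→3013400; best=8030 via (B,hash)
  {ABCDE}: card=28800; try (B,hash)→10574, (C,hash)→21710, (B,merge)→43384, (C,nl_idx)→120830, (C,merge)→188990, (E,hash)→406480 …(+4); best=10574 via (B,hash)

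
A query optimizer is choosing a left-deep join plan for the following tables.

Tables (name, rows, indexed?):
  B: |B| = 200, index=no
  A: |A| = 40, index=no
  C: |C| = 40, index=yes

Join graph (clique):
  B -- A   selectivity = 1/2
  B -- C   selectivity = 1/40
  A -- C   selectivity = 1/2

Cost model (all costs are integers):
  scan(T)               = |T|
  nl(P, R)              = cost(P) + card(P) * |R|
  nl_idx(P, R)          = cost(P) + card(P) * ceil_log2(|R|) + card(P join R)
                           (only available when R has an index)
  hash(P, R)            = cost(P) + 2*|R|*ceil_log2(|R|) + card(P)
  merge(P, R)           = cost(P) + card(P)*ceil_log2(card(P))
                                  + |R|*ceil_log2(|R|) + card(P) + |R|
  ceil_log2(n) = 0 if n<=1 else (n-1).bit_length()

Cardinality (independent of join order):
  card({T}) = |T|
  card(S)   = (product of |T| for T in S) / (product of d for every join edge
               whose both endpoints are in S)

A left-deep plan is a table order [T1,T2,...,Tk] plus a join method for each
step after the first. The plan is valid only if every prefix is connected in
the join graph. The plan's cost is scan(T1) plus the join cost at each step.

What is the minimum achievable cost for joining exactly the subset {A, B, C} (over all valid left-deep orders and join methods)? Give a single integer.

1560

Selinger DP over subsets of {A,B,C}:
  {B}: scan cost=200, card=200
  {A}: scan cost=40, card=40
  {C}: scan cost=40, card=40
  {AB}: card=4000; try (A,hash)→880, (B,merge)→2120, (A,merge)→2280, (B,hash)→3280, (B,nl)→8040, (A,nl)→8200; best=880 via (A,hash)
  {BC}: card=200; try (C,hash)→880, (C,nl_idx)→1600, (B,merge)→2120, (C,merge)→2280, (B,hash)→3280, (B,nl)→8040 …(+1); best=880 via (C,hash)
  {AC}: card=800; try (C,hash)→560, (A,hash)→560, (C,merge)→600, (A,merge)→600, (C,nl_idx)→1080, (C,nl)→1640 …(+1); best=560 via (C,hash)
  {ABC}: card=2000; try (A,hash)→1560, (A,merge)→2960, (B,hash)→4560, (C,hash)→5360, (A,nl)→8880, (B,merge)→11160 …(+4); best=1560 via (A,hash)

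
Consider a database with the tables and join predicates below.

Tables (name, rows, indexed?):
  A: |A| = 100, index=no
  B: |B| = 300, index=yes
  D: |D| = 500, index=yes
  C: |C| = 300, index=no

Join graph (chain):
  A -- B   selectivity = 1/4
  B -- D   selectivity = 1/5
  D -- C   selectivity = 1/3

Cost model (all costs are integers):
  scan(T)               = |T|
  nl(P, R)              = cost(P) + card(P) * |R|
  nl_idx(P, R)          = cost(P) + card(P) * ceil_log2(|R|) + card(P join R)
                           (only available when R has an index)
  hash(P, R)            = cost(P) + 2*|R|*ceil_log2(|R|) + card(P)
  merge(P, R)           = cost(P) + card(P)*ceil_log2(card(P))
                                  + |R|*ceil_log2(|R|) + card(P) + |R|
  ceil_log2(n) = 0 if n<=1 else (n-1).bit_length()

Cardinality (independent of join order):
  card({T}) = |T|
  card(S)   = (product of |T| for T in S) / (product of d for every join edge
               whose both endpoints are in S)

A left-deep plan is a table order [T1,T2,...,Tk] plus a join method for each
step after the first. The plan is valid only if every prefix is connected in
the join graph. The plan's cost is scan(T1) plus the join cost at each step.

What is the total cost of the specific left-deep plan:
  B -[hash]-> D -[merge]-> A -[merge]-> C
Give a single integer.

16243400

step 1: scan B: cost=300, card=300
step 2: join D via hash
    card(P join D) = 300*500/(5) = 30000
    cost = 300 + 2*500*9 + 300 = 9600
step 3: join A via merge
    card(P join A) = 30000*100/(4) = 750000
    cost = 9600 + 30000*15 + 100*7 + 30000 + 100 = 490400
step 4: join C via merge
    card(P join C) = 750000*300/(3) = 75000000
    cost = 490400 + 750000*20 + 300*9 + 750000 + 300 = 16243400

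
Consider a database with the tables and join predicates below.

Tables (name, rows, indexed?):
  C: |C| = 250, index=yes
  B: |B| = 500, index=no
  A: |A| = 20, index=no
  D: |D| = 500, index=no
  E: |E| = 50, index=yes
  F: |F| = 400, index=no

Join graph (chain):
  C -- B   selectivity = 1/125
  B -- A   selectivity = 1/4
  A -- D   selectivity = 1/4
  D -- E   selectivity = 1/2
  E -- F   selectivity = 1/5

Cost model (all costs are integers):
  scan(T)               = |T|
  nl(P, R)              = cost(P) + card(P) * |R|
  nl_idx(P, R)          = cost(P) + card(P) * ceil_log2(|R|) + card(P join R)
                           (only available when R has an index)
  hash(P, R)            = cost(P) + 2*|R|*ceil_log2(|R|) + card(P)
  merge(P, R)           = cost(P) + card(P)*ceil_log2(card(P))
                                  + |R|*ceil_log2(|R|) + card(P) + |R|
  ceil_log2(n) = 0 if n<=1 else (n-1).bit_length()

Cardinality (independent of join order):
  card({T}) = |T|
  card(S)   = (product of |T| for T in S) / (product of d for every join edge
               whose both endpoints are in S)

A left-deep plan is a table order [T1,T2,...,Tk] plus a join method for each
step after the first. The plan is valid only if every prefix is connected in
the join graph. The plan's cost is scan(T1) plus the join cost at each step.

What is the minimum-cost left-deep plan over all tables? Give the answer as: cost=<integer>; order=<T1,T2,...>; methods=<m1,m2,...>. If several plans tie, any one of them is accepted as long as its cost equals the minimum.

Selinger DP (subsets sized 1..n):
  {C}: scan cost=250, card=250
  {B}: scan cost=500, card=500
  {A}: scan cost=20, card=20
  {D}: scan cost=500, card=500
  {E}: scan cost=50, card=50
  {F}: scan cost=400, card=400
  {BC}: card=1000; try (C,hash)→5000, (C,nl_idx)→5500, (B,merge)→7500, (C,merge)→7750, (B,hash)→9500, (B,nl)→125250 …(+1); best=5000 via (C,hash)
  {AB}: card=2500; try (A,hash)→1200, (B,merge)→5140, (A,merge)→5620, (B,hash)→9040, (B,nl)→10020, (A,nl)→10500; best=1200 via (A,hash)
  {AD}: card=2500; try (A,hash)→1200, (D,merge)→5140, (A,merge)→5620, (D,hash)→9040, (D,nl)→10020, (A,nl)→10500; best=1200 via (A,hash)
  {DE}: card=12500; try (E,hash)→1600, (D,merge)→5400, (E,merge)→5850, (D,hash)→9100, (E,nl_idx)→16000, (D,nl)→25050 …(+1); best=1600 via (E,hash)
  {EF}: card=4000; try (E,hash)→1400, (F,merge)→4400, (E,merge)→4750, (E,nl_idx)→6800, (F,hash)→7300, (F,nl)→20050 …(+1); best=1400 via (E,hash)
  {ABC}: card=5000; try (A,hash)→6200, (C,hash)→7700, (A,merge)→16120, (A,nl)→25000, (C,nl_idx)→26200, (C,merge)→35950 …(+1); best=6200 via (A,hash)
  {ABD}: card=312500; try (D,hash)→12700, (B,hash)→12700, (D,merge)→38700, (B,merge)→38700, (D,nl)→1251200, (B,nl)→1251200; best=12700 via (D,hash)
  {ADE}: card=62500; try (E,hash)→4300, (A,hash)→14300, (E,merge)→34050, (E,nl_idx)→78700, (E,nl)→126200, (A,merge)→189220 …(+1); best=4300 via (E,hash)
  {DEF}: card=1000000; try (D,hash)→14400, (F,hash)→21300, (D,merge)→58400, (F,merge)→193100, (D,nl)→2001400, (F,nl)→5001600; best=14400 via (D,hash)
  {ABCD}: card=625000; try (D,hash)→20200, (D,merge)→81200, (C,hash)→329200, (D,nl)→2506200, (C,nl_idx)→3137700, (C,merge)→6264950 …(+1); best=20200 via (D,hash)
  {ABDE}: card=7812500; try (B,hash)→75800, (E,hash)→325800, (B,merge)→1071800, (E,merge)→6263050, (E,nl_idx)→9700200, (E,nl)→15637700 …(+1); best=75800 via (B,hash)
  {ADEF}: card=5000000; try (F,hash)→74000, (A,hash)→1014600, (F,merge)→1070800, (A,nl)→20014400, (A,merge)→21014520, (F,nl)→25004300; best=74000 via (F,hash)
  {ABCDE}: card=15625000; try (E,hash)→645800, (C,hash)→7892300, (E,merge)→13145550, (E,nl_idx)→19395200, (E,nl)→31270200, (C,nl_idx)→78200800 …(+2); best=645800 via (E,hash)
  {ABDEF}: card=625000000; try (B,hash)→5083000, (F,hash)→7895500, (B,merge)→120079000, (F,merge)→187579800, (B,nl)→2500074000, (F,nl)→3125075800; best=5083000 via (B,hash)
  {ABCDEF}: card=1250000000; try (F,hash)→16278000, (F,merge)→391274800, (C,hash)→630087000, (F,nl)→6250645800, (C,nl_idx)→6255083000, (C,merge)→19380085250 …(+1); best=16278000 via (F,hash)

cost=16278000; order=B,C,A,D,E,F; methods=hash,hash,hash,hash,hash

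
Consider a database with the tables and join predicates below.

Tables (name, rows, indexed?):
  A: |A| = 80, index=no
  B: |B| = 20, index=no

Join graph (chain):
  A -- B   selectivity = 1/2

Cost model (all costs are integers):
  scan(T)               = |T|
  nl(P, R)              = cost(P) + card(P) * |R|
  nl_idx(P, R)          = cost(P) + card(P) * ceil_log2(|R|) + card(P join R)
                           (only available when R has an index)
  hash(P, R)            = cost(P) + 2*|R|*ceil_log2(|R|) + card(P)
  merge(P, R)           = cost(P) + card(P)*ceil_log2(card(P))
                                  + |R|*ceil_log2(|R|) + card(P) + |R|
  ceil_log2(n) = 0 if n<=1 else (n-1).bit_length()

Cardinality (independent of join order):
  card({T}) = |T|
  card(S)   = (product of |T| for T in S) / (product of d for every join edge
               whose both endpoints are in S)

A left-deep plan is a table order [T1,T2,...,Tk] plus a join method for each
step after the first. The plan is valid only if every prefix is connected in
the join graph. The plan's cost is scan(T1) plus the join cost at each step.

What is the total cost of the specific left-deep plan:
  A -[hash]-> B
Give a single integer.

360

step 1: scan A: cost=80, card=80
step 2: join B via hash
    card(P join B) = 80*20/(2) = 800
    cost = 80 + 2*20*5 + 80 = 360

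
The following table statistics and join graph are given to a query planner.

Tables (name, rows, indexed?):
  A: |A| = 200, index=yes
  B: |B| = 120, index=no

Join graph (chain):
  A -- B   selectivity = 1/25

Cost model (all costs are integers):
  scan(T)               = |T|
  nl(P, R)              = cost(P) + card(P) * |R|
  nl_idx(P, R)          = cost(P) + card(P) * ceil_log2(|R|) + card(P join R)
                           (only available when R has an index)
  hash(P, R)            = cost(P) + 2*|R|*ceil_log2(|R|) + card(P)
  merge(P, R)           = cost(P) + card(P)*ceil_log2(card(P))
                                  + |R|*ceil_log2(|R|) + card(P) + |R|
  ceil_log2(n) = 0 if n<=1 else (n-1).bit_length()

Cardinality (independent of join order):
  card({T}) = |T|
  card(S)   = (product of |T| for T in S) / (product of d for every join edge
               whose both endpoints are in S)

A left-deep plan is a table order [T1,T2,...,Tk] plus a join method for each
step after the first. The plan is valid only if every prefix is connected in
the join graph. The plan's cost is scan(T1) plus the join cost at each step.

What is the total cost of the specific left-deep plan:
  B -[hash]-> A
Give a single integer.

3440

step 1: scan B: cost=120, card=120
step 2: join A via hash
    card(P join A) = 120*200/(25) = 960
    cost = 120 + 2*200*8 + 120 = 3440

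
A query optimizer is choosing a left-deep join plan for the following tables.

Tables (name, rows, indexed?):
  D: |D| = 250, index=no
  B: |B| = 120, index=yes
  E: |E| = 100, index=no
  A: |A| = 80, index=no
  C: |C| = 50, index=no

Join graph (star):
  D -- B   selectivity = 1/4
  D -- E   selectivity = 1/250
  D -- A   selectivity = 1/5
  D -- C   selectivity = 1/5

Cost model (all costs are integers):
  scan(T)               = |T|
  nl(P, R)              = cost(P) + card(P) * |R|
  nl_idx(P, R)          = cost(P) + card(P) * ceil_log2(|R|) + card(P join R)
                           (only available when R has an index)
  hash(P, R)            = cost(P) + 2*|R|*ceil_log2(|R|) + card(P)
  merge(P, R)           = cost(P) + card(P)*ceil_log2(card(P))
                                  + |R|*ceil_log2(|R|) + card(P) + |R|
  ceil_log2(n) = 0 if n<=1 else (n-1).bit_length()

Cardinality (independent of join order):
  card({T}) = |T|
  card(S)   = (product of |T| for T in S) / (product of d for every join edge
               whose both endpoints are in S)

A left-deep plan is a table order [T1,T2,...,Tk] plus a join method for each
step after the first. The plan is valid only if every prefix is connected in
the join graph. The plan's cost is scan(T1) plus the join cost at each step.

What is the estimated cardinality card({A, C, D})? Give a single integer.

40000

Tables in S: A(80), C(50), D(250)
Edges inside S: D-A(d=5), D-C(d=5)
numerator = 80 * 50 * 250 = 1000000
denominator = 5 * 5 = 25
card(S) = 1000000 / 25 = 40000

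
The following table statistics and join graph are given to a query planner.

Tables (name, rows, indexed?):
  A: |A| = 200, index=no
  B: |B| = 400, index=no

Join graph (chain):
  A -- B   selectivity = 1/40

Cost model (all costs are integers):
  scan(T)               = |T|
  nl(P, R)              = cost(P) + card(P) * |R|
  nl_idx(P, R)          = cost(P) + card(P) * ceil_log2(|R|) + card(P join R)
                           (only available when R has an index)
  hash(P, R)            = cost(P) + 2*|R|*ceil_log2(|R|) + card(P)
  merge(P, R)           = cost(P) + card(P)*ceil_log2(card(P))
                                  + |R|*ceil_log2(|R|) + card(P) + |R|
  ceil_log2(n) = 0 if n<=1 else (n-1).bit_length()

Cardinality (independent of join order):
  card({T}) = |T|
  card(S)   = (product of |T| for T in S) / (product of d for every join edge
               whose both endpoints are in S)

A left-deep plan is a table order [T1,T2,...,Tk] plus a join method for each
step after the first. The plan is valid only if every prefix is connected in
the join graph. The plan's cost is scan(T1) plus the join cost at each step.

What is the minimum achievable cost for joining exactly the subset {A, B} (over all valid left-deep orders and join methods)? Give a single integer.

Selinger DP over subsets of {A,B}:
  {A}: scan cost=200, card=200
  {B}: scan cost=400, card=400
  {AB}: card=2000; try (A,hash)→4000, (B,merge)→6000, (A,merge)→6200, (B,hash)→7600, (B,nl)→80200, (A,nl)→80400; best=4000 via (A,hash)

4000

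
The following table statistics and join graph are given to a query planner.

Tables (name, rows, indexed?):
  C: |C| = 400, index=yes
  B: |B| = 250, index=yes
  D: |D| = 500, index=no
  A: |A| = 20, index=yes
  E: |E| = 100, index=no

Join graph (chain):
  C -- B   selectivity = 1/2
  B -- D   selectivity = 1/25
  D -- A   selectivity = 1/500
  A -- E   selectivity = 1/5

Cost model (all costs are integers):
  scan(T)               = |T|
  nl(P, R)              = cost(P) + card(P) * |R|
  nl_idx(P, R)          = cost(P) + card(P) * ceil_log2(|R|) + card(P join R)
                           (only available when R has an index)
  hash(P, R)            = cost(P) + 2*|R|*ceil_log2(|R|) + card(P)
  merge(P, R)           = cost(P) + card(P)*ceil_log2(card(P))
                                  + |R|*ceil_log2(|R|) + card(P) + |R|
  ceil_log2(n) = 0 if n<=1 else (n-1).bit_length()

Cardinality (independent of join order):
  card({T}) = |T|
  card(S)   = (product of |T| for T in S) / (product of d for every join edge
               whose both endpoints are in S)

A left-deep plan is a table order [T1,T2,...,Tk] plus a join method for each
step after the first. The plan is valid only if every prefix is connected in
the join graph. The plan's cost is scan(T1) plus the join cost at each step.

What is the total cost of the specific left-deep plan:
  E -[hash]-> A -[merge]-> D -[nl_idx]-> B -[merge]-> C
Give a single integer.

step 1: scan E: cost=100, card=100
step 2: join A via hash
    card(P join A) = 100*20/(5) = 400
    cost = 100 + 2*20*5 + 100 = 400
step 3: join D via merge
    card(P join D) = 400*500/(500) = 400
    cost = 400 + 400*9 + 500*9 + 400 + 500 = 9400
step 4: join B via nl_idx
    card(P join B) = 400*250/(25) = 4000
    cost = 9400 + 400*8 + 4000 = 16600
step 5: join C via merge
    card(P join C) = 4000*400/(2) = 800000
    cost = 16600 + 4000*12 + 400*9 + 4000 + 400 = 72600

72600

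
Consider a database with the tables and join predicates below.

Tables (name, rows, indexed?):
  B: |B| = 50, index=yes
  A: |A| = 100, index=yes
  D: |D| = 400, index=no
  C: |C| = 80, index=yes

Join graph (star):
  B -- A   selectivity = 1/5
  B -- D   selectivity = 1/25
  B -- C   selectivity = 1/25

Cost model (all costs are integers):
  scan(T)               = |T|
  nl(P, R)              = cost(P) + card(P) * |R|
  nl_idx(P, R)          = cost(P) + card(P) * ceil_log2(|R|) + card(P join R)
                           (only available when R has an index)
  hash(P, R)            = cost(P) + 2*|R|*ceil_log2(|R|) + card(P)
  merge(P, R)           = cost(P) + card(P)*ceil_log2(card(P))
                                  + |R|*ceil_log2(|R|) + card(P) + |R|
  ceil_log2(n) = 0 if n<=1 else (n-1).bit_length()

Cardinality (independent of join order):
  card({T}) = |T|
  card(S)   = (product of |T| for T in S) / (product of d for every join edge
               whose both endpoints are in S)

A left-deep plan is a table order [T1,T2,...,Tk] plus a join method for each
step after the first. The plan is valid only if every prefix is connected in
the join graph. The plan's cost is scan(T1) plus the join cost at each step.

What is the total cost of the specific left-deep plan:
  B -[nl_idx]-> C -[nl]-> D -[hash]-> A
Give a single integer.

68520

step 1: scan B: cost=50, card=50
step 2: join C via nl_idx
    card(P join C) = 50*80/(25) = 160
    cost = 50 + 50*7 + 160 = 560
step 3: join D via nl
    card(P join D) = 160*400/(25) = 2560
    cost = 560 + 160*400 = 64560
step 4: join A via hash
    card(P join A) = 2560*100/(5) = 51200
    cost = 64560 + 2*100*7 + 2560 = 68520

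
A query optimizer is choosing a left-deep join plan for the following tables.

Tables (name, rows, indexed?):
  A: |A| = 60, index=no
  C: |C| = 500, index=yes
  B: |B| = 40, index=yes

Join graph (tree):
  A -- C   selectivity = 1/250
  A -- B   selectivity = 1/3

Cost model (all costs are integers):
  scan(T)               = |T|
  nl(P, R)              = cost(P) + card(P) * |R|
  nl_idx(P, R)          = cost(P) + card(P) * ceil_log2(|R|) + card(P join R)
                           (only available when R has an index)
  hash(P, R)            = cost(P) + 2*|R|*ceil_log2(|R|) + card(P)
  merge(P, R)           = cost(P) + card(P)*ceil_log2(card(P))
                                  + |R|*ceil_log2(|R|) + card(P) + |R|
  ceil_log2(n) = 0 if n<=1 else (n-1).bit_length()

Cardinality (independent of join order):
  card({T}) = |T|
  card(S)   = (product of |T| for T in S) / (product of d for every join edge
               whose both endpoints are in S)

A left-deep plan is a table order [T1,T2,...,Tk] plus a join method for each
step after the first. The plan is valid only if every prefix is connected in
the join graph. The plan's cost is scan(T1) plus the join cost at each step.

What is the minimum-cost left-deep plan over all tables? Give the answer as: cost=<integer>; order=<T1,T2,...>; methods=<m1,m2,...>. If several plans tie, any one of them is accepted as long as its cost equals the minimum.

Selinger DP (subsets sized 1..n):
  {A}: scan cost=60, card=60
  {C}: scan cost=500, card=500
  {B}: scan cost=40, card=40
  {AC}: card=120; try (C,nl_idx)→720, (A,hash)→1720, (C,merge)→5480, (A,merge)→5920, (C,hash)→9120, (C,nl)→30060 …(+1); best=720 via (C,nl_idx)
  {AB}: card=800; try (B,hash)→600, (A,merge)→740, (B,merge)→760, (A,hash)→800, (B,nl_idx)→1220, (A,nl)→2440 …(+1); best=600 via (B,hash)
  {ABC}: card=1600; try (B,hash)→1320, (B,merge)→1960, (B,nl_idx)→3040, (B,nl)→5520, (C,nl_idx)→9400, (C,hash)→10400 …(+2); best=1320 via (B,hash)

cost=1320; order=A,C,B; methods=nl_idx,hash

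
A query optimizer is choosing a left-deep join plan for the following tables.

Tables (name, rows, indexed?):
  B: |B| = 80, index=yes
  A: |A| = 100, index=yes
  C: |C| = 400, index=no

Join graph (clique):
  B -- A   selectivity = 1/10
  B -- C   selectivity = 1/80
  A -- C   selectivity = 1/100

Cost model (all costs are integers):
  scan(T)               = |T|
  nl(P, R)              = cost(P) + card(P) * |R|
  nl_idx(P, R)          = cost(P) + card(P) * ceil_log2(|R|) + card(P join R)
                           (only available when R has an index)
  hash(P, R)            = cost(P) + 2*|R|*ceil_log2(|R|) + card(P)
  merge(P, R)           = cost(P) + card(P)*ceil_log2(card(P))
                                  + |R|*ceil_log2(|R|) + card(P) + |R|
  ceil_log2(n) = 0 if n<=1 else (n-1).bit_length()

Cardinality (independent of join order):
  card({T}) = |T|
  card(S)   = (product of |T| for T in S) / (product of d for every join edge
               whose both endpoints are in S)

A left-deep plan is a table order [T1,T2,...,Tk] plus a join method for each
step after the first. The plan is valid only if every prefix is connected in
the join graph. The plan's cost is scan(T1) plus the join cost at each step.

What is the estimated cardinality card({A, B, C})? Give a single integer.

Tables in S: A(100), B(80), C(400)
Edges inside S: B-A(d=10), B-C(d=80), A-C(d=100)
numerator = 100 * 80 * 400 = 3200000
denominator = 10 * 80 * 100 = 80000
card(S) = 3200000 / 80000 = 40

40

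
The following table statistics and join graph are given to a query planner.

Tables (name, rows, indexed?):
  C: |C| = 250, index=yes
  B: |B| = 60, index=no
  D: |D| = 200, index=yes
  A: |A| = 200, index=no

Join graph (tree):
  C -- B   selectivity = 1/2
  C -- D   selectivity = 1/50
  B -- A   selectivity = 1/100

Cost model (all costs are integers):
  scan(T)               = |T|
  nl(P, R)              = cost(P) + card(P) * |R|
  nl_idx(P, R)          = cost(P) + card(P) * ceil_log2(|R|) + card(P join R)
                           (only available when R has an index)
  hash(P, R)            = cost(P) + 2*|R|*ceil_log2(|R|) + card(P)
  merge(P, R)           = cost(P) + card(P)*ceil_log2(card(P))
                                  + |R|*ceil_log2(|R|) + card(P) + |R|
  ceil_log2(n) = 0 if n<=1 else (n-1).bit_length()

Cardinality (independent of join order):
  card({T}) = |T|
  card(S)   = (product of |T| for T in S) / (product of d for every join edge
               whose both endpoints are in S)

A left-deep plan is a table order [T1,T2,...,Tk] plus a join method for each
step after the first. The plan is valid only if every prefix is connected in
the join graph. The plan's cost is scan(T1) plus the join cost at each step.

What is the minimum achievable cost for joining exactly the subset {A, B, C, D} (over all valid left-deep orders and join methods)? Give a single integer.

Selinger DP over subsets of {A,B,C,D}:
  {C}: scan cost=250, card=250
  {B}: scan cost=60, card=60
  {D}: scan cost=200, card=200
  {A}: scan cost=200, card=200
  {BC}: card=7500; try (B,hash)→1220, (C,merge)→2730, (B,merge)→2920, (C,hash)→4120, (C,nl_idx)→8040, (C,nl)→15060 …(+1); best=1220 via (B,hash)
  {CD}: card=1000; try (C,nl_idx)→2800, (D,nl_idx)→3250, (D,hash)→3700, (C,merge)→4250, (D,merge)→4300, (C,hash)→4400 …(+2); best=2800 via (C,nl_idx)
  {AB}: card=120; try (B,hash)→1120, (A,merge)→2280, (B,merge)→2420, (A,hash)→3320, (A,nl)→12060, (B,nl)→12200; best=1120 via (B,hash)
  {BCD}: card=30000; try (B,hash)→4520, (D,hash)→11920, (B,merge)→14220, (B,nl)→62800, (D,nl_idx)→91220, (D,merge)→108020 …(+1); best=4520 via (B,hash)
  {ABC}: card=15000; try (C,merge)→4330, (C,hash)→5240, (A,hash)→11920, (C,nl_idx)→17080, (C,nl)→31120, (A,merge)→108020 …(+1); best=4330 via (C,merge)
  {ABCD}: card=60000; try (D,hash)→22530, (A,hash)→37720, (D,nl_idx)→184330, (D,merge)→231130, (A,merge)→486320, (D,nl)→3004330 …(+1); best=22530 via (D,hash)

22530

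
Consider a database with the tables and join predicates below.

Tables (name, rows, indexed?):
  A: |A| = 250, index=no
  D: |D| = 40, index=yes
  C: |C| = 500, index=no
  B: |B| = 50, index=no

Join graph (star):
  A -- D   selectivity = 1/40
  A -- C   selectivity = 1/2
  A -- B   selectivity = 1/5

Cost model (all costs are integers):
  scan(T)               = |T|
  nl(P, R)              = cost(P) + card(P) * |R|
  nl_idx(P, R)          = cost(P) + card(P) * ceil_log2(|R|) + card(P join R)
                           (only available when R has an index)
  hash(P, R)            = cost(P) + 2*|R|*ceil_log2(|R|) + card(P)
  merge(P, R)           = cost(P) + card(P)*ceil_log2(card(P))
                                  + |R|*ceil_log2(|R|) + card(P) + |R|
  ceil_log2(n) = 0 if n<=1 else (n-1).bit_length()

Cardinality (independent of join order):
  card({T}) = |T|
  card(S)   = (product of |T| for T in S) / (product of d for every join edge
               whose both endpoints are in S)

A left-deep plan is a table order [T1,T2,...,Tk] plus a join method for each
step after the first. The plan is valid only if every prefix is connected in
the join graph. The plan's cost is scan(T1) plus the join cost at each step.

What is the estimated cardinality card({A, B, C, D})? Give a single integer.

Tables in S: A(250), B(50), C(500), D(40)
Edges inside S: A-D(d=40), A-C(d=2), A-B(d=5)
numerator = 250 * 50 * 500 * 40 = 250000000
denominator = 40 * 2 * 5 = 400
card(S) = 250000000 / 400 = 625000

625000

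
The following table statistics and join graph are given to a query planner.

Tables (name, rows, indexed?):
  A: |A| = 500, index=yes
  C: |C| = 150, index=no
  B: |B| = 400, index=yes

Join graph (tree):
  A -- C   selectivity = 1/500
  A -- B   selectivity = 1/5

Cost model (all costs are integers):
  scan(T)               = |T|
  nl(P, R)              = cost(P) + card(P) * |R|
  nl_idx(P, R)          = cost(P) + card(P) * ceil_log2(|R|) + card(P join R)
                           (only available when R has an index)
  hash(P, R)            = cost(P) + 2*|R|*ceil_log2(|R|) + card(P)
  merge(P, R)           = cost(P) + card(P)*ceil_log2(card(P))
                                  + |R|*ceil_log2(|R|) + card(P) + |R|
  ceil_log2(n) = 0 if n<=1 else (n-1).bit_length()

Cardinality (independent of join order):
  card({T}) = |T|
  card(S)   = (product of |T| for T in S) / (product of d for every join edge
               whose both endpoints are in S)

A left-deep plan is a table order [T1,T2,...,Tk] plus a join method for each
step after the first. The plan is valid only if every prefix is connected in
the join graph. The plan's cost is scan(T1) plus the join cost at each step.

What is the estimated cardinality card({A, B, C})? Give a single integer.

Tables in S: A(500), B(400), C(150)
Edges inside S: A-C(d=500), A-B(d=5)
numerator = 500 * 400 * 150 = 30000000
denominator = 500 * 5 = 2500
card(S) = 30000000 / 2500 = 12000

12000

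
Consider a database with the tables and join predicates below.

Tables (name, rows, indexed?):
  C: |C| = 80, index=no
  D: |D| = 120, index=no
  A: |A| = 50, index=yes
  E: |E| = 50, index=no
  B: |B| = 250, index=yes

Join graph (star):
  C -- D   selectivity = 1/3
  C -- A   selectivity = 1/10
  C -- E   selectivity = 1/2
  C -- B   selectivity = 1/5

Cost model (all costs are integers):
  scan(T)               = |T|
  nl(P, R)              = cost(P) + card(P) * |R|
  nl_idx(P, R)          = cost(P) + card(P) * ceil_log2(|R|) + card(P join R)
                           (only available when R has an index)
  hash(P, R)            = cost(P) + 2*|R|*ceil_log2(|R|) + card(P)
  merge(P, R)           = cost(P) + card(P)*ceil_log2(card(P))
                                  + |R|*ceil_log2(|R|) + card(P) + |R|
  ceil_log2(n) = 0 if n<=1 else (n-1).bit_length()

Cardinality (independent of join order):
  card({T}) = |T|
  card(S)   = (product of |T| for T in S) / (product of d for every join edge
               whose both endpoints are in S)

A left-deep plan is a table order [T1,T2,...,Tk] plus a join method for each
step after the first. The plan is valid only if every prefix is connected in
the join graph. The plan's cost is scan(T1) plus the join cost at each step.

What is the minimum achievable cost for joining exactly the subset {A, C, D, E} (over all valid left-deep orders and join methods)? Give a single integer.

13440

Selinger DP over subsets of {A,C,D,E}:
  {C}: scan cost=80, card=80
  {D}: scan cost=120, card=120
  {A}: scan cost=50, card=50
  {E}: scan cost=50, card=50
  {CD}: card=3200; try (C,hash)→1360, (D,merge)→1680, (C,merge)→1720, (D,hash)→1840, (D,nl)→9680, (C,nl)→9720; best=1360 via (C,hash)
  {AC}: card=400; try (A,hash)→760, (A,nl_idx)→960, (C,merge)→1040, (A,merge)→1070, (C,hash)→1220, (C,nl)→4050 …(+1); best=760 via (A,hash)
  {CE}: card=2000; try (E,hash)→760, (C,merge)→1040, (E,merge)→1070, (C,hash)→1220, (C,nl)→4050, (E,nl)→4080; best=760 via (E,hash)
  {ACD}: card=16000; try (D,hash)→2840, (A,hash)→5160, (D,merge)→5720, (A,nl_idx)→36560, (A,merge)→43310, (D,nl)→48760 …(+1); best=2840 via (D,hash)
  {CDE}: card=80000; try (D,hash)→4440, (E,hash)→5160, (D,merge)→25720, (E,merge)→43310, (E,nl)→161360, (D,nl)→240760; best=4440 via (D,hash)
  {ACE}: card=10000; try (E,hash)→1760, (A,hash)→3360, (E,merge)→5110, (E,nl)→20760, (A,nl_idx)→22760, (A,merge)→25110 …(+1); best=1760 via (E,hash)
  {ACDE}: card=400000; try (D,hash)→13440, (E,hash)→19440, (A,hash)→85040, (D,merge)→152720, (E,merge)→243190, (E,nl)→802840 …(+4); best=13440 via (D,hash)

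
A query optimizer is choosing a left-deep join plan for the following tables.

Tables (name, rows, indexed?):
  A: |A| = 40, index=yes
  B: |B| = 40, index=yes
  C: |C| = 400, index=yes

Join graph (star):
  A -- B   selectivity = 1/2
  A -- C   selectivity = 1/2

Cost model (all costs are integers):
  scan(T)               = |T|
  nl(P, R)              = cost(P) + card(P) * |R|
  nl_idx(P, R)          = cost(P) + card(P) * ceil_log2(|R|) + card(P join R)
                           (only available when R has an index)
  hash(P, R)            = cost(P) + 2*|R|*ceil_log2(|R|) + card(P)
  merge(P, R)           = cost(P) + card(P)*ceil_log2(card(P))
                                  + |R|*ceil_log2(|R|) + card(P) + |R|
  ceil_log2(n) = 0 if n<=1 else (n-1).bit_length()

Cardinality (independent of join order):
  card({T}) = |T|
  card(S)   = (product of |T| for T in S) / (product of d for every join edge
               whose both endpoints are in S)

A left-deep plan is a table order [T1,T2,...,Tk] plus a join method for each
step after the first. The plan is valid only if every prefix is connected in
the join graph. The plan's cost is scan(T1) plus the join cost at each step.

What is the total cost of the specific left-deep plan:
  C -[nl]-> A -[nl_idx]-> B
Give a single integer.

224400

step 1: scan C: cost=400, card=400
step 2: join A via nl
    card(P join A) = 400*40/(2) = 8000
    cost = 400 + 400*40 = 16400
step 3: join B via nl_idx
    card(P join B) = 8000*40/(2) = 160000
    cost = 16400 + 8000*6 + 160000 = 224400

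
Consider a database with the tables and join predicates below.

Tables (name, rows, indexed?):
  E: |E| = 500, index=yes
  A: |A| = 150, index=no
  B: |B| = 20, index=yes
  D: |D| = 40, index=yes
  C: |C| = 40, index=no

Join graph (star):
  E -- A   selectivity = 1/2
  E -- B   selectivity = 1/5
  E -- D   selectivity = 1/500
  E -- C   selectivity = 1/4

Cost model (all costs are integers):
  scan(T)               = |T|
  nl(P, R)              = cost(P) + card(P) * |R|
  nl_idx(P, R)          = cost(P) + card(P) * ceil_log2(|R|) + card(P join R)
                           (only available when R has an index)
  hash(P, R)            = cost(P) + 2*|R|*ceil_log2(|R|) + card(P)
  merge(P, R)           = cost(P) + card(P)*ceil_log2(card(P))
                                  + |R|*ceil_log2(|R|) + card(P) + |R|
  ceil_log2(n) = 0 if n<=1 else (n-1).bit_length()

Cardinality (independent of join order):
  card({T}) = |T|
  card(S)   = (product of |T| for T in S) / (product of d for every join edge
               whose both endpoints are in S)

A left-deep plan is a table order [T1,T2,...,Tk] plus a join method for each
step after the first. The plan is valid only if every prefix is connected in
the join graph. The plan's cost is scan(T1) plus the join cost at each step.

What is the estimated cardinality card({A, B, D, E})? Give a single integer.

12000

Tables in S: A(150), B(20), D(40), E(500)
Edges inside S: E-A(d=2), E-B(d=5), E-D(d=500)
numerator = 150 * 20 * 40 * 500 = 60000000
denominator = 2 * 5 * 500 = 5000
card(S) = 60000000 / 5000 = 12000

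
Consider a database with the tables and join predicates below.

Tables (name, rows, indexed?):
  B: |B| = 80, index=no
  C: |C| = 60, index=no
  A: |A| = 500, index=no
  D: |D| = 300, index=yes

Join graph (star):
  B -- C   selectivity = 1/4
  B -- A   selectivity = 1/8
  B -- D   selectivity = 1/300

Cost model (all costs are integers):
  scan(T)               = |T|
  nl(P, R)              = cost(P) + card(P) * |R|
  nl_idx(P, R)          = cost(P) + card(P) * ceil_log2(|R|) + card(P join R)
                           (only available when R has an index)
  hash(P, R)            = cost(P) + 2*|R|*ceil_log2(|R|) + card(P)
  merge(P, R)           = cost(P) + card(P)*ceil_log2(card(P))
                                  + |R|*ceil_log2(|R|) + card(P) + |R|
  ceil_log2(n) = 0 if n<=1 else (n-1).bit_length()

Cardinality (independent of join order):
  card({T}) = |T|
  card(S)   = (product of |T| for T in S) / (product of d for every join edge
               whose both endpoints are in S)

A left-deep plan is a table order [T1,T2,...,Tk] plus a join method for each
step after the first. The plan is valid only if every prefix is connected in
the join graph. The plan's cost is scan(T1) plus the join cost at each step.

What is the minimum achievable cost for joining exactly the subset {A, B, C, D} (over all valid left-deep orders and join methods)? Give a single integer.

Selinger DP over subsets of {A,B,C,D}:
  {B}: scan cost=80, card=80
  {C}: scan cost=60, card=60
  {A}: scan cost=500, card=500
  {D}: scan cost=300, card=300
  {BC}: card=1200; try (C,hash)→880, (B,merge)→1120, (C,merge)→1140, (B,hash)→1240, (B,nl)→4860, (C,nl)→4880; best=880 via (C,hash)
  {AB}: card=5000; try (B,hash)→2120, (A,merge)→5720, (B,merge)→6140, (A,hash)→9160, (A,nl)→40080, (B,nl)→40500; best=2120 via (B,hash)
  {BD}: card=80; try (D,nl_idx)→880, (B,hash)→1720, (D,merge)→3720, (B,merge)→3940, (D,hash)→5560, (D,nl)→24080 …(+1); best=880 via (D,nl_idx)
  {ABC}: card=75000; try (C,hash)→7840, (A,hash)→11080, (A,merge)→20280, (C,merge)→72540, (C,nl)→302120, (A,nl)→600880; best=7840 via (C,hash)
  {BCD}: card=1200; try (C,hash)→1680, (C,merge)→1940, (C,nl)→5680, (D,hash)→7480, (D,nl_idx)→12880, (D,merge)→18280 …(+1); best=1680 via (C,hash)
  {ABD}: card=5000; try (A,merge)→6520, (A,hash)→9960, (D,hash)→12520, (A,nl)→40880, (D,nl_idx)→52120, (D,merge)→75120 …(+1); best=6520 via (A,merge)
  {ABCD}: card=75000; try (A,hash)→11880, (C,hash)→12240, (A,merge)→21080, (C,merge)→76940, (D,hash)→88240, (C,nl)→306520 …(+4); best=11880 via (A,hash)

11880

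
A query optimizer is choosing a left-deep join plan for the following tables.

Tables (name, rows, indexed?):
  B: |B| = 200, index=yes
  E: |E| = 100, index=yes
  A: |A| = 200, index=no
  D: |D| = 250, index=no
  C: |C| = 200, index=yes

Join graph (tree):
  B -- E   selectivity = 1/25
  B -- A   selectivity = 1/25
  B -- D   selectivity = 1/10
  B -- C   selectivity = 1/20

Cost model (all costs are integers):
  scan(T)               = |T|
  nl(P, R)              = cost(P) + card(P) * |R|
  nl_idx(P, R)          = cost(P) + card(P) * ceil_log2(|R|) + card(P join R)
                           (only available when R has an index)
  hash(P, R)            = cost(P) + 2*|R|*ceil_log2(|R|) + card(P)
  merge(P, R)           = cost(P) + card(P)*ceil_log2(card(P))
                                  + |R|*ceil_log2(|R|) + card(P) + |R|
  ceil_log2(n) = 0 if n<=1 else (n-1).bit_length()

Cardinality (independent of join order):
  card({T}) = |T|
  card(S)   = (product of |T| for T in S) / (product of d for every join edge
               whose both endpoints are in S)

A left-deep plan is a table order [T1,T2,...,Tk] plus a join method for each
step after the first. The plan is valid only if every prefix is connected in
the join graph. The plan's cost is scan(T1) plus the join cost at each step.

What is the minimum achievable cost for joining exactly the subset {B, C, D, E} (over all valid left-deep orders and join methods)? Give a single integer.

Selinger DP over subsets of {B,C,D,E}:
  {B}: scan cost=200, card=200
  {E}: scan cost=100, card=100
  {D}: scan cost=250, card=250
  {C}: scan cost=200, card=200
  {BE}: card=800; try (B,nl_idx)→1700, (E,hash)→1800, (E,nl_idx)→2400, (B,merge)→2700, (E,merge)→2800, (B,hash)→3400 …(+2); best=1700 via (B,nl_idx)
  {BD}: card=5000; try (B,hash)→3700, (D,merge)→4250, (B,merge)→4300, (D,hash)→4400, (B,nl_idx)→7250, (D,nl)→50200 …(+1); best=3700 via (B,hash)
  {BC}: card=2000; try (C,hash)→3600, (B,hash)→3600, (C,merge)→3800, (C,nl_idx)→3800, (B,merge)→3800, (B,nl_idx)→3800 …(+2); best=3600 via (C,hash)
  {BDE}: card=20000; try (D,hash)→6500, (E,hash)→10100, (D,merge)→12750, (E,nl_idx)→58700, (E,merge)→74500, (D,nl)→201700 …(+1); best=6500 via (D,hash)
  {BCE}: card=8000; try (C,hash)→5700, (E,hash)→7000, (C,merge)→12300, (C,nl_idx)→16100, (E,nl_idx)→25600, (E,merge)→28400 …(+2); best=5700 via (C,hash)
  {BCD}: card=50000; try (D,hash)→9600, (C,hash)→11900, (D,merge)→29850, (C,merge)→75500, (C,nl_idx)→93700, (D,nl)→503600 …(+1); best=9600 via (D,hash)
  {BCDE}: card=200000; try (D,hash)→17700, (C,hash)→29700, (E,hash)→61000, (D,merge)→119950, (C,merge)→328300, (C,nl_idx)→366500 …(+5); best=17700 via (D,hash)

17700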